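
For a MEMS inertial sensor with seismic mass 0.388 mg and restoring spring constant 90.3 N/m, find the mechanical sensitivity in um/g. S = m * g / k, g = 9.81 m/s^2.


Step 1: Convert mass: m = 0.388 mg = 3.88e-07 kg
Step 2: S = m * g / k = 3.88e-07 * 9.81 / 90.3
Step 3: S = 4.22e-08 m/g
Step 4: Convert to um/g: S = 0.042 um/g


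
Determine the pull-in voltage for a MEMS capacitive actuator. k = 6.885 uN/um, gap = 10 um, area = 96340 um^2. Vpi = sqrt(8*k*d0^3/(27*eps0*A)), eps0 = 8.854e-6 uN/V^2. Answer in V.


Step 1: Compute numerator: 8 * k * d0^3 = 8 * 6.885 * 10^3 = 55080.0
Step 2: Compute denominator: 27 * eps0 * A = 27 * 8.854e-6 * 96340 = 23.030848
Step 3: Vpi = sqrt(55080.0 / 23.030848)
Vpi = 48.9 V


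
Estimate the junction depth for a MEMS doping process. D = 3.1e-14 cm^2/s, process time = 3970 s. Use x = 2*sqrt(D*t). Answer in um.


Step 1: Compute D*t = 3.1e-14 * 3970 = 1.2307e-10 cm^2
Step 2: sqrt(D*t) = 1.1094e-05 cm
Step 3: x = 2 * 1.1094e-05 cm = 2.2188e-05 cm
Step 4: Convert to um (1 cm = 1e4 um): x = 0.222 um


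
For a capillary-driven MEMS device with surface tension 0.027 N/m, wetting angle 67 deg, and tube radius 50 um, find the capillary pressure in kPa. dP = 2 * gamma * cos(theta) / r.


Step 1: cos(67 deg) = 0.3907
Step 2: Convert r to m: r = 50e-6 m
Step 3: dP = 2 * 0.027 * 0.3907 / 50e-6 = 422.0 Pa
Step 4: Convert Pa to kPa (divide by 1000).
dP = 0.42 kPa


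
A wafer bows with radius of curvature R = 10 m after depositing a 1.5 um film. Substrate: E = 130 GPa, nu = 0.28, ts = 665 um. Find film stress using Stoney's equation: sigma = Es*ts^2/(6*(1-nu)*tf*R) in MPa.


Step 1: Compute numerator: Es * ts^2 = 130 * 665^2 = 57489250 (GPa*um^2)
Step 2: Compute denominator (R in um): 6*(1-nu)*tf*R = 6*0.72*1.5*10e6 = 64800000.0 (um^2)
Step 3: sigma (GPa) = 57489250 / 64800000.0 = 8.8718e-01 GPa
Step 4: Convert to MPa (x1000): sigma = 887.2 MPa


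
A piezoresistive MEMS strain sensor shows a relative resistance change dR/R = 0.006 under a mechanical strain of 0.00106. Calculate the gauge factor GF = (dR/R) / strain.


Step 1: Identify values.
dR/R = 0.006, strain = 0.00106
Step 2: GF = (dR/R) / strain = 0.006 / 0.00106
GF = 5.7


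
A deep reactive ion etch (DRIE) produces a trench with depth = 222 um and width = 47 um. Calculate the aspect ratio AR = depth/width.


Step 1: AR = depth / width
Step 2: AR = 222 / 47
AR = 4.7


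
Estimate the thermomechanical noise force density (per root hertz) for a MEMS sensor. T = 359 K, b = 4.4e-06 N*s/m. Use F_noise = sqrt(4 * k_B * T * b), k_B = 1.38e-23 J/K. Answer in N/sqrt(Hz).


Step 1: Compute 4 * k_B * T * b
= 4 * 1.38e-23 * 359 * 4.4e-06
= 8.7194e-26 N^2/Hz
Step 2: F_noise = sqrt(8.7194e-26)
F_noise = 2.95e-13 N/sqrt(Hz)


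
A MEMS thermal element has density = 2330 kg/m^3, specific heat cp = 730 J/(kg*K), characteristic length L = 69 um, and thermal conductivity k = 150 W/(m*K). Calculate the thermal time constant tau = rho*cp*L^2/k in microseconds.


Step 1: Convert L to m: L = 69e-6 m
Step 2: L^2 = (69e-6)^2 = 4.761e-09 m^2
Step 3: tau = 2330 * 730 * 4.761e-09 / 150 = 5.398657e-05 s
Step 4: Convert to microseconds (multiply by 1e6).
tau = 53.987 us


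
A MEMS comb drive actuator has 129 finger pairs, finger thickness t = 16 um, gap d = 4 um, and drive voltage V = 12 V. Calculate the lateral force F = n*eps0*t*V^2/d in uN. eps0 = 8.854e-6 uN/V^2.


Step 1: Parameters: n=129, eps0=8.854e-6 uN/V^2, t=16 um, V=12 V, d=4 um
Step 2: V^2 = 144
Step 3: F = 129 * 8.854e-6 * 16 * 144 / 4
F = 0.658 uN


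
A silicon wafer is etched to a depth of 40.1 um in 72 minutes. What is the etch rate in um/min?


Step 1: Etch rate = depth / time
Step 2: rate = 40.1 / 72
rate = 0.557 um/min


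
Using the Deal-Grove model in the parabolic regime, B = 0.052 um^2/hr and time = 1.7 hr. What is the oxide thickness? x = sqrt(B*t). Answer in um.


Step 1: Compute B*t = 0.052 * 1.7 = 0.0884
Step 2: x = sqrt(0.0884)
x = 0.297 um


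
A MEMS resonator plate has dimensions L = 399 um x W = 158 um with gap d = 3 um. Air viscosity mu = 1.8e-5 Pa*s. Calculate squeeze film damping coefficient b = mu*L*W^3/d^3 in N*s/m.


Step 1: Convert to SI.
L = 399e-6 m, W = 158e-6 m, d = 3e-6 m
Step 2: W^3 = (158e-6)^3 = 3.94e-12 m^3
Step 3: d^3 = (3e-6)^3 = 2.70e-17 m^3
Step 4: b = 1.8e-5 * 399e-6 * 3.94e-12 / 2.70e-17
b = 1.05e-03 N*s/m


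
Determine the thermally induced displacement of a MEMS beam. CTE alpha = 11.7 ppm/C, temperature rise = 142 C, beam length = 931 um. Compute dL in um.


Step 1: Convert CTE: alpha = 11.7 ppm/C = 11.7e-6 /C
Step 2: dL = 11.7e-6 * 142 * 931
dL = 1.5468 um


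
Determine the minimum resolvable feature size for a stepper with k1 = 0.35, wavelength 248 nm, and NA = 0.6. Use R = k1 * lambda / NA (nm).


Step 1: Identify values: k1 = 0.35, lambda = 248 nm, NA = 0.6
Step 2: R = k1 * lambda / NA
R = 0.35 * 248 / 0.6
R = 144.7 nm


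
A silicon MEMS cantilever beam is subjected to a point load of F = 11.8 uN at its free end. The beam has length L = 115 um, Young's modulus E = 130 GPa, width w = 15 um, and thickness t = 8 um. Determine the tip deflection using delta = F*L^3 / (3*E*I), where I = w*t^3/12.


Step 1: Calculate the second moment of area.
I = w * t^3 / 12 = 15 * 8^3 / 12 = 640.0 um^4
Step 2: Convert E to consistent units (1 GPa = 1000 uN/um^2).
E = 130 GPa = 130000 uN/um^2
Step 3: Calculate tip deflection.
delta = F * L^3 / (3 * E * I)
delta = 11.8 * 115^3 / (3 * 130000 * 640.0)
delta = 0.0719 um


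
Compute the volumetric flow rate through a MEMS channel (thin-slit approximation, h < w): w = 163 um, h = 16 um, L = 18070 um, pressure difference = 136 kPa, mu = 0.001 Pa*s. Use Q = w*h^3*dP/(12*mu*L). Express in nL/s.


Step 1: Convert all dimensions to SI (meters).
w = 163e-6 m, h = 16e-6 m, L = 18070e-6 m, dP = 136e3 Pa
Step 2: Q = w * h^3 * dP / (12 * mu * L)
Q = 163e-6 * (16e-6)^3 * 136e3 / (12 * 0.001 * 18070e-6) = 4.1874252e-10 m^3/s
Step 3: Convert Q from m^3/s to nL/s (1 m^3 = 1e12 nL, so multiply by 1e12).
Q = 418.743 nL/s


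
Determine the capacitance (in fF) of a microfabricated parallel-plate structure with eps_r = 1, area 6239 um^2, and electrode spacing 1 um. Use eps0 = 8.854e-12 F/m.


Step 1: Convert area to m^2: A = 6239e-12 m^2
Step 2: Convert gap to m: d = 1e-6 m
Step 3: C = eps0 * eps_r * A / d
C = 8.854e-12 * 1 * 6239e-12 / 1e-6
Step 4: Convert to fF (multiply by 1e15).
C = 55.24 fF


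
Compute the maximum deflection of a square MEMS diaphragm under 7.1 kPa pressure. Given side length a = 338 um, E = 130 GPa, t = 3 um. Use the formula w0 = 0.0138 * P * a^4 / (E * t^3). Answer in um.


Step 1: Convert pressure to compatible units (E is in GPa, so P in GPa).
P = 7.1 kPa = 7.1e-6 GPa
Step 2: Compute numerator: 0.0138 * P * a^4.
a^4 = 338^4 = 13051691536
numerator = 0.0138 * 7.1e-6 * 13051691536 = 1.2788e+03
Step 3: Compute denominator: E * t^3 = 130 * 3^3 = 3510
Step 4: w0 = numerator / denominator = 1.2788e+03 / 3510 = 0.3643 um


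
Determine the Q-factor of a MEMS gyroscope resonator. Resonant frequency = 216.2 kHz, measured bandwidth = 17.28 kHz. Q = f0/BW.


Step 1: Q = f0 / bandwidth
Step 2: Q = 216.2 / 17.28
Q = 12.5


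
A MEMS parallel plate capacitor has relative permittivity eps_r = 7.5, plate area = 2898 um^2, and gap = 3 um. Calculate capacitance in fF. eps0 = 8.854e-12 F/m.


Step 1: Convert area to m^2: A = 2898e-12 m^2
Step 2: Convert gap to m: d = 3e-6 m
Step 3: C = eps0 * eps_r * A / d
C = 8.854e-12 * 7.5 * 2898e-12 / 3e-6
Step 4: Convert to fF (multiply by 1e15).
C = 64.15 fF


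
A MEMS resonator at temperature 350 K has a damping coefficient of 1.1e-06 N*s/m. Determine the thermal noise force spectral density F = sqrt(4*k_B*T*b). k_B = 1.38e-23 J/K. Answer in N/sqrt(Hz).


Step 1: Compute 4 * k_B * T * b
= 4 * 1.38e-23 * 350 * 1.1e-06
= 2.1252e-26 N^2/Hz
Step 2: F_noise = sqrt(2.1252e-26)
F_noise = 1.46e-13 N/sqrt(Hz)


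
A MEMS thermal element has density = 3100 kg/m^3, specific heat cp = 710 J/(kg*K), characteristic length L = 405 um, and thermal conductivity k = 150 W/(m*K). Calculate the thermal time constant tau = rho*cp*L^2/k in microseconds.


Step 1: Convert L to m: L = 405e-6 m
Step 2: L^2 = (405e-6)^2 = 1.64025e-07 m^2
Step 3: tau = 3100 * 710 * 1.64025e-07 / 150 = 2.4067935e-03 s
Step 4: Convert to microseconds (multiply by 1e6).
tau = 2406.794 us


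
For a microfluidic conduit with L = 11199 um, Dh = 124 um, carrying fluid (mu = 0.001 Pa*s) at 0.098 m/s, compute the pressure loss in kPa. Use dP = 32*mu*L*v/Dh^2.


Step 1: Convert to SI: L = 11199e-6 m, Dh = 124e-6 m
Step 2: dP = 32 * 0.001 * 11199e-6 * 0.098 / (124e-6)^2
Step 3: dP = 2284.08 Pa
Step 4: Convert to kPa: dP = 2.28 kPa


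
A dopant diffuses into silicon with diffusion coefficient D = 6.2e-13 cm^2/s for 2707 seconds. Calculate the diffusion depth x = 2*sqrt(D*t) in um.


Step 1: Compute D*t = 6.2e-13 * 2707 = 1.67834e-09 cm^2
Step 2: sqrt(D*t) = 4.0968e-05 cm
Step 3: x = 2 * 4.0968e-05 cm = 8.1936e-05 cm
Step 4: Convert to um (1 cm = 1e4 um): x = 0.819 um


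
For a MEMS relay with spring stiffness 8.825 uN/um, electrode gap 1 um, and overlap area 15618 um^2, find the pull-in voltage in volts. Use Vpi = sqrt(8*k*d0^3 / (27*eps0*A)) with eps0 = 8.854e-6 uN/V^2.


Step 1: Compute numerator: 8 * k * d0^3 = 8 * 8.825 * 1^3 = 70.6
Step 2: Compute denominator: 27 * eps0 * A = 27 * 8.854e-6 * 15618 = 3.733608
Step 3: Vpi = sqrt(70.6 / 3.733608)
Vpi = 4.35 V


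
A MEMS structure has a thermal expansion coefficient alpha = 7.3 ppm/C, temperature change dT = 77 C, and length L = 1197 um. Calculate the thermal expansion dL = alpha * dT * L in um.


Step 1: Convert CTE: alpha = 7.3 ppm/C = 7.3e-6 /C
Step 2: dL = 7.3e-6 * 77 * 1197
dL = 0.6728 um


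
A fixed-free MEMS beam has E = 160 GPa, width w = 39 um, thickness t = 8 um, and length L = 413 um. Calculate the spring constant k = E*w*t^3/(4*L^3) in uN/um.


Step 1: Convert E to consistent units (1 GPa = 1000 uN/um^2).
E = 160 GPa = 160000 uN/um^2
Step 2: Compute t^3 = 8^3 = 512
Step 3: Compute L^3 = 413^3 = 70444997
Step 4: k = 160000 * 39 * 512 / (4 * 70444997)
k = 11.3382 uN/um


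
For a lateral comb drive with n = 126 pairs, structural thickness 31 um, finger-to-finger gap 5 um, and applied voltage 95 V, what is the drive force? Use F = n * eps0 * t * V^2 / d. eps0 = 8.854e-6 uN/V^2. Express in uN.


Step 1: Parameters: n=126, eps0=8.854e-6 uN/V^2, t=31 um, V=95 V, d=5 um
Step 2: V^2 = 9025
Step 3: F = 126 * 8.854e-6 * 31 * 9025 / 5
F = 62.424 uN


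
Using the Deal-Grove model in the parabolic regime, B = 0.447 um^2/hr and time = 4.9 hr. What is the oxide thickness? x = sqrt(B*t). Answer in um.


Step 1: Compute B*t = 0.447 * 4.9 = 2.1903
Step 2: x = sqrt(2.1903)
x = 1.48 um


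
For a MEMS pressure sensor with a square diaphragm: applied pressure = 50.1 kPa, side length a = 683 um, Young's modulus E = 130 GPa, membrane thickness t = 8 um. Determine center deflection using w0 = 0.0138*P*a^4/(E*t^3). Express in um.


Step 1: Convert pressure to compatible units (E is in GPa, so P in GPa).
P = 50.1 kPa = 50.1e-6 GPa
Step 2: Compute numerator: 0.0138 * P * a^4.
a^4 = 683^4 = 217611987121
numerator = 0.0138 * 50.1e-6 * 217611987121 = 1.504526e+05
Step 3: Compute denominator: E * t^3 = 130 * 8^3 = 66560
Step 4: w0 = numerator / denominator = 1.504526e+05 / 66560 = 2.2604 um


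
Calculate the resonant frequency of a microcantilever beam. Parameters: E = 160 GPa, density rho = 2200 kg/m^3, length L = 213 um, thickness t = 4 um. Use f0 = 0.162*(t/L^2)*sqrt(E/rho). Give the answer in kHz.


Step 1: Convert units to SI.
t_SI = 4e-6 m, L_SI = 213e-6 m
Step 2: Calculate sqrt(E/rho).
sqrt(160e9 / 2200) = 8528.03 m/s
Step 3: Compute f0.
f0 = 0.162 * 4e-6 / (213e-6)^2 * 8528.03 = 121804.8 Hz = 121.8 kHz


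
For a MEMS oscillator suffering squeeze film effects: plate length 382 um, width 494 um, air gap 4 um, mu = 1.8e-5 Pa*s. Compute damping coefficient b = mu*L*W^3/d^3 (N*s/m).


Step 1: Convert to SI.
L = 382e-6 m, W = 494e-6 m, d = 4e-6 m
Step 2: W^3 = (494e-6)^3 = 1.21e-10 m^3
Step 3: d^3 = (4e-6)^3 = 6.40e-17 m^3
Step 4: b = 1.8e-5 * 382e-6 * 1.21e-10 / 6.40e-17
b = 1.30e-02 N*s/m


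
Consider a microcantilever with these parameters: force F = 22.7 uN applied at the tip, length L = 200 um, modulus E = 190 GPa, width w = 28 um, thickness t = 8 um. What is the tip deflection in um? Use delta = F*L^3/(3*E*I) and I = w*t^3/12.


Step 1: Calculate the second moment of area.
I = w * t^3 / 12 = 28 * 8^3 / 12 = 1194.6667 um^4
Step 2: Convert E to consistent units (1 GPa = 1000 uN/um^2).
E = 190 GPa = 190000 uN/um^2
Step 3: Calculate tip deflection.
delta = F * L^3 / (3 * E * I)
delta = 22.7 * 200^3 / (3 * 190000 * 1194.6667)
delta = 0.2667 um


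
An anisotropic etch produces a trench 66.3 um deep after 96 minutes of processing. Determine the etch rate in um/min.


Step 1: Etch rate = depth / time
Step 2: rate = 66.3 / 96
rate = 0.691 um/min


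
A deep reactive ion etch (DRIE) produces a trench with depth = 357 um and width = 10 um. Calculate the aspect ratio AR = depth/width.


Step 1: AR = depth / width
Step 2: AR = 357 / 10
AR = 35.7


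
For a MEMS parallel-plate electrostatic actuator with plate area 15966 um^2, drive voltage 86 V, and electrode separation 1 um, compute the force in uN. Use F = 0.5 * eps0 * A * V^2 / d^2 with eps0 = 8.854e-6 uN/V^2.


Step 1: Identify parameters.
eps0 = 8.854e-6 uN/V^2, A = 15966 um^2, V = 86 V, d = 1 um
Step 2: Compute V^2 = 86^2 = 7396
Step 3: Compute d^2 = 1^2 = 1
Step 4: F = 0.5 * 8.854e-6 * 15966 * 7396 / 1
F = 522.76 uN


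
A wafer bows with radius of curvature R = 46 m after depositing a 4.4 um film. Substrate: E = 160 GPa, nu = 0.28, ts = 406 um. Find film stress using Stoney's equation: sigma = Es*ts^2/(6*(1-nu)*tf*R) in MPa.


Step 1: Compute numerator: Es * ts^2 = 160 * 406^2 = 26373760 (GPa*um^2)
Step 2: Compute denominator (R in um): 6*(1-nu)*tf*R = 6*0.72*4.4*46e6 = 874368000.0 (um^2)
Step 3: sigma (GPa) = 26373760 / 874368000.0 = 3.0163e-02 GPa
Step 4: Convert to MPa (x1000): sigma = 30.2 MPa


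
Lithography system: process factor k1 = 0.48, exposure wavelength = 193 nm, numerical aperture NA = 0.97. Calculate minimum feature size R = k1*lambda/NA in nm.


Step 1: Identify values: k1 = 0.48, lambda = 193 nm, NA = 0.97
Step 2: R = k1 * lambda / NA
R = 0.48 * 193 / 0.97
R = 95.5 nm


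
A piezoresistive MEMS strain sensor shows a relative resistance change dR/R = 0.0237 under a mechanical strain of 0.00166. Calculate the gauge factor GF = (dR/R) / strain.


Step 1: Identify values.
dR/R = 0.0237, strain = 0.00166
Step 2: GF = (dR/R) / strain = 0.0237 / 0.00166
GF = 14.3


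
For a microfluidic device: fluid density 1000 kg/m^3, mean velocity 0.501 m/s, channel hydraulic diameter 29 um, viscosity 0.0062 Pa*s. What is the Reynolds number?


Step 1: Convert Dh to meters: Dh = 29e-6 m
Step 2: Re = rho * v * Dh / mu
Re = 1000 * 0.501 * 29e-6 / 0.0062
Re = 2.343


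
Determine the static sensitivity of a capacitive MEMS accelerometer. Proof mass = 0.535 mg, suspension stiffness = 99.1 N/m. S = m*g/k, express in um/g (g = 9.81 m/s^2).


Step 1: Convert mass: m = 0.535 mg = 5.35e-07 kg
Step 2: S = m * g / k = 5.35e-07 * 9.81 / 99.1
Step 3: S = 5.30e-08 m/g
Step 4: Convert to um/g: S = 0.053 um/g


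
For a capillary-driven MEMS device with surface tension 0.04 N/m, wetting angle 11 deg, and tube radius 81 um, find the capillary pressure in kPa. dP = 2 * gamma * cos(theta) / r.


Step 1: cos(11 deg) = 0.9816
Step 2: Convert r to m: r = 81e-6 m
Step 3: dP = 2 * 0.04 * 0.9816 / 81e-6 = 969.5 Pa
Step 4: Convert Pa to kPa (divide by 1000).
dP = 0.97 kPa


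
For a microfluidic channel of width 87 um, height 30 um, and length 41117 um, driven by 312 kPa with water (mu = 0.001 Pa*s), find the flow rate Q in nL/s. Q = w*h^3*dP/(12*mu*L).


Step 1: Convert all dimensions to SI (meters).
w = 87e-6 m, h = 30e-6 m, L = 41117e-6 m, dP = 312e3 Pa
Step 2: Q = w * h^3 * dP / (12 * mu * L)
Q = 87e-6 * (30e-6)^3 * 312e3 / (12 * 0.001 * 41117e-6) = 1.48537101e-09 m^3/s
Step 3: Convert Q from m^3/s to nL/s (1 m^3 = 1e12 nL, so multiply by 1e12).
Q = 1485.371 nL/s


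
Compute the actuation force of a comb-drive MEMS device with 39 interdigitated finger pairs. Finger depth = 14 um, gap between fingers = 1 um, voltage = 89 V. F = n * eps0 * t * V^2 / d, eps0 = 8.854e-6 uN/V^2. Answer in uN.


Step 1: Parameters: n=39, eps0=8.854e-6 uN/V^2, t=14 um, V=89 V, d=1 um
Step 2: V^2 = 7921
Step 3: F = 39 * 8.854e-6 * 14 * 7921 / 1
F = 38.292 uN


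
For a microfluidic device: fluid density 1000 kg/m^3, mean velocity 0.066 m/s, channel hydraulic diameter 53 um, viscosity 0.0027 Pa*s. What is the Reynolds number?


Step 1: Convert Dh to meters: Dh = 53e-6 m
Step 2: Re = rho * v * Dh / mu
Re = 1000 * 0.066 * 53e-6 / 0.0027
Re = 1.296


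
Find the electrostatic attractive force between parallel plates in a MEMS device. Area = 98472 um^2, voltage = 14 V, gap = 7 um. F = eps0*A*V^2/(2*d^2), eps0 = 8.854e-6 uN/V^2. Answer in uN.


Step 1: Identify parameters.
eps0 = 8.854e-6 uN/V^2, A = 98472 um^2, V = 14 V, d = 7 um
Step 2: Compute V^2 = 14^2 = 196
Step 3: Compute d^2 = 7^2 = 49
Step 4: F = 0.5 * 8.854e-6 * 98472 * 196 / 49
F = 1.744 uN


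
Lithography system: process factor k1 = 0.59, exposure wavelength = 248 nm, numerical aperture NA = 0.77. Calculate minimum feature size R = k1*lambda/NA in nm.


Step 1: Identify values: k1 = 0.59, lambda = 248 nm, NA = 0.77
Step 2: R = k1 * lambda / NA
R = 0.59 * 248 / 0.77
R = 190.0 nm


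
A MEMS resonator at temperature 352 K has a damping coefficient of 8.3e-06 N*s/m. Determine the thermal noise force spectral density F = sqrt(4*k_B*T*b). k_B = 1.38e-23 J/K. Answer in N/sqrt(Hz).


Step 1: Compute 4 * k_B * T * b
= 4 * 1.38e-23 * 352 * 8.3e-06
= 1.6127e-25 N^2/Hz
Step 2: F_noise = sqrt(1.6127e-25)
F_noise = 4.02e-13 N/sqrt(Hz)


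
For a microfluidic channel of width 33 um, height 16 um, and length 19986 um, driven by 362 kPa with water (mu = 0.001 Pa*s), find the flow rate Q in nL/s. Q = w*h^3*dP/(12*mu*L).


Step 1: Convert all dimensions to SI (meters).
w = 33e-6 m, h = 16e-6 m, L = 19986e-6 m, dP = 362e3 Pa
Step 2: Q = w * h^3 * dP / (12 * mu * L)
Q = 33e-6 * (16e-6)^3 * 362e3 / (12 * 0.001 * 19986e-6) = 2.0402121e-10 m^3/s
Step 3: Convert Q from m^3/s to nL/s (1 m^3 = 1e12 nL, so multiply by 1e12).
Q = 204.021 nL/s


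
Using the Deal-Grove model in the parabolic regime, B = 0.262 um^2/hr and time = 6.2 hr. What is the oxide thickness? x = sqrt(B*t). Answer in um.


Step 1: Compute B*t = 0.262 * 6.2 = 1.6244
Step 2: x = sqrt(1.6244)
x = 1.275 um


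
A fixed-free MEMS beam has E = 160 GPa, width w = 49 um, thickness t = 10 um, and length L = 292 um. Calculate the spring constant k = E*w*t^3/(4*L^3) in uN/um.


Step 1: Convert E to consistent units (1 GPa = 1000 uN/um^2).
E = 160 GPa = 160000 uN/um^2
Step 2: Compute t^3 = 10^3 = 1000
Step 3: Compute L^3 = 292^3 = 24897088
Step 4: k = 160000 * 49 * 1000 / (4 * 24897088)
k = 78.7241 uN/um


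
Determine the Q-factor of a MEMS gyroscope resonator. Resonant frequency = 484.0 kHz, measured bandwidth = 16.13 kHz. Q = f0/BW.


Step 1: Q = f0 / bandwidth
Step 2: Q = 484.0 / 16.13
Q = 30.0


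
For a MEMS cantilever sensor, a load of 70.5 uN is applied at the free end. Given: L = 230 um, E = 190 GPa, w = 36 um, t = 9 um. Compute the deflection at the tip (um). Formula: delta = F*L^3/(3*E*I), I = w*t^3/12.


Step 1: Calculate the second moment of area.
I = w * t^3 / 12 = 36 * 9^3 / 12 = 2187.0 um^4
Step 2: Convert E to consistent units (1 GPa = 1000 uN/um^2).
E = 190 GPa = 190000 uN/um^2
Step 3: Calculate tip deflection.
delta = F * L^3 / (3 * E * I)
delta = 70.5 * 230^3 / (3 * 190000 * 2187.0)
delta = 0.6881 um


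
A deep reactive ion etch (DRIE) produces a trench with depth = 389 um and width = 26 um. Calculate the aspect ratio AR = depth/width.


Step 1: AR = depth / width
Step 2: AR = 389 / 26
AR = 15.0


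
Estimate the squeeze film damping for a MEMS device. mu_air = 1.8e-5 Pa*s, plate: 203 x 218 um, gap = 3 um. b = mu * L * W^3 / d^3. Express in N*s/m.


Step 1: Convert to SI.
L = 203e-6 m, W = 218e-6 m, d = 3e-6 m
Step 2: W^3 = (218e-6)^3 = 1.04e-11 m^3
Step 3: d^3 = (3e-6)^3 = 2.70e-17 m^3
Step 4: b = 1.8e-5 * 203e-6 * 1.04e-11 / 2.70e-17
b = 1.40e-03 N*s/m


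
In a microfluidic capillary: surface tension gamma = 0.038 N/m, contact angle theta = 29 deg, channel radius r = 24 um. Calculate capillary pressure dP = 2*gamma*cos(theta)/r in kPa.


Step 1: cos(29 deg) = 0.8746
Step 2: Convert r to m: r = 24e-6 m
Step 3: dP = 2 * 0.038 * 0.8746 / 24e-6 = 2769.6 Pa
Step 4: Convert Pa to kPa (divide by 1000).
dP = 2.77 kPa


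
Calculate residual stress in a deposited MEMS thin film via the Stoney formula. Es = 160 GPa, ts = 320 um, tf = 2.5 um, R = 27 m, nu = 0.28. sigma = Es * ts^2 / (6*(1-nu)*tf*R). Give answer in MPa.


Step 1: Compute numerator: Es * ts^2 = 160 * 320^2 = 16384000 (GPa*um^2)
Step 2: Compute denominator (R in um): 6*(1-nu)*tf*R = 6*0.72*2.5*27e6 = 291600000.0 (um^2)
Step 3: sigma (GPa) = 16384000 / 291600000.0 = 5.6187e-02 GPa
Step 4: Convert to MPa (x1000): sigma = 56.2 MPa


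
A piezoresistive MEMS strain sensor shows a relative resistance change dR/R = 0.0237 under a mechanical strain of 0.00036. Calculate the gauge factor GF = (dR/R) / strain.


Step 1: Identify values.
dR/R = 0.0237, strain = 0.00036
Step 2: GF = (dR/R) / strain = 0.0237 / 0.00036
GF = 65.8


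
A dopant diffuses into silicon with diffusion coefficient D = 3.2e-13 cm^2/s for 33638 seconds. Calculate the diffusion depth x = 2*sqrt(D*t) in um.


Step 1: Compute D*t = 3.2e-13 * 33638 = 1.076416e-08 cm^2
Step 2: sqrt(D*t) = 1.0375e-04 cm
Step 3: x = 2 * 1.0375e-04 cm = 2.075e-04 cm
Step 4: Convert to um (1 cm = 1e4 um): x = 2.075 um


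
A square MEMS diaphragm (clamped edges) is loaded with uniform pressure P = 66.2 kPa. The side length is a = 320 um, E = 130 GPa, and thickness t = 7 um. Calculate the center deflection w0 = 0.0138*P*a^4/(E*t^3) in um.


Step 1: Convert pressure to compatible units (E is in GPa, so P in GPa).
P = 66.2 kPa = 66.2e-6 GPa
Step 2: Compute numerator: 0.0138 * P * a^4.
a^4 = 320^4 = 10485760000
numerator = 0.0138 * 66.2e-6 * 10485760000 = 9.57937e+03
Step 3: Compute denominator: E * t^3 = 130 * 7^3 = 44590
Step 4: w0 = numerator / denominator = 9.57937e+03 / 44590 = 0.2148 um


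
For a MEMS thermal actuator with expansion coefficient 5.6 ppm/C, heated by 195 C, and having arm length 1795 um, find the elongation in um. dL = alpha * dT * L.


Step 1: Convert CTE: alpha = 5.6 ppm/C = 5.6e-6 /C
Step 2: dL = 5.6e-6 * 195 * 1795
dL = 1.9601 um


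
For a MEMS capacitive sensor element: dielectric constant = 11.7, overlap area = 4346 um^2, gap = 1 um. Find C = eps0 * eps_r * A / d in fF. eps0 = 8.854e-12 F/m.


Step 1: Convert area to m^2: A = 4346e-12 m^2
Step 2: Convert gap to m: d = 1e-6 m
Step 3: C = eps0 * eps_r * A / d
C = 8.854e-12 * 11.7 * 4346e-12 / 1e-6
Step 4: Convert to fF (multiply by 1e15).
C = 450.21 fF


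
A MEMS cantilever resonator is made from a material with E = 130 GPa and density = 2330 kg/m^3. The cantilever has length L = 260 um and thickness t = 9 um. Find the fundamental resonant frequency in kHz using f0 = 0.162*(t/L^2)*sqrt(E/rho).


Step 1: Convert units to SI.
t_SI = 9e-6 m, L_SI = 260e-6 m
Step 2: Calculate sqrt(E/rho).
sqrt(130e9 / 2330) = 7469.54 m/s
Step 3: Compute f0.
f0 = 0.162 * 9e-6 / (260e-6)^2 * 7469.54 = 161103.4 Hz = 161.1 kHz


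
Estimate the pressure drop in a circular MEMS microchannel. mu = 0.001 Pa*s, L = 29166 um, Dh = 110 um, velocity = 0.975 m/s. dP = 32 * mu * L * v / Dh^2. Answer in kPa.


Step 1: Convert to SI: L = 29166e-6 m, Dh = 110e-6 m
Step 2: dP = 32 * 0.001 * 29166e-6 * 0.975 / (110e-6)^2
Step 3: dP = 75204.89 Pa
Step 4: Convert to kPa: dP = 75.2 kPa


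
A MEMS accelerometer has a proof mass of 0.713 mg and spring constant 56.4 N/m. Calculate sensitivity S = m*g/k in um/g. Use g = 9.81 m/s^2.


Step 1: Convert mass: m = 0.713 mg = 7.13e-07 kg
Step 2: S = m * g / k = 7.13e-07 * 9.81 / 56.4
Step 3: S = 1.24e-07 m/g
Step 4: Convert to um/g: S = 0.124 um/g


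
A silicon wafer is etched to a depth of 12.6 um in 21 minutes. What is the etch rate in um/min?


Step 1: Etch rate = depth / time
Step 2: rate = 12.6 / 21
rate = 0.6 um/min


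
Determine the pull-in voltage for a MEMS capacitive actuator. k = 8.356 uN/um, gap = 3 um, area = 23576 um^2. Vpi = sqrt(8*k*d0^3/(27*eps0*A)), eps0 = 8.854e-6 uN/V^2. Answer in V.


Step 1: Compute numerator: 8 * k * d0^3 = 8 * 8.356 * 3^3 = 1804.896
Step 2: Compute denominator: 27 * eps0 * A = 27 * 8.854e-6 * 23576 = 5.636031
Step 3: Vpi = sqrt(1804.896 / 5.636031)
Vpi = 17.9 V


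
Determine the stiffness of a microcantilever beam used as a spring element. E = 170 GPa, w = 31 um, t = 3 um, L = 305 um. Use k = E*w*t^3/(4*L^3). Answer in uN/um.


Step 1: Convert E to consistent units (1 GPa = 1000 uN/um^2).
E = 170 GPa = 170000 uN/um^2
Step 2: Compute t^3 = 3^3 = 27
Step 3: Compute L^3 = 305^3 = 28372625
Step 4: k = 170000 * 31 * 27 / (4 * 28372625)
k = 1.2538 uN/um


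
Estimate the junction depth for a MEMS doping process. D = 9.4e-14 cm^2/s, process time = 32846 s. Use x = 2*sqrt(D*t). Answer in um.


Step 1: Compute D*t = 9.4e-14 * 32846 = 3.087524e-09 cm^2
Step 2: sqrt(D*t) = 5.55655e-05 cm
Step 3: x = 2 * 5.55655e-05 cm = 1.11131e-04 cm
Step 4: Convert to um (1 cm = 1e4 um): x = 1.111 um


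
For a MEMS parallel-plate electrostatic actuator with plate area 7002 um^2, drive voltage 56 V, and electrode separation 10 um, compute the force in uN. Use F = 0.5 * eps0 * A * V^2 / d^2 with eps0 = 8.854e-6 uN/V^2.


Step 1: Identify parameters.
eps0 = 8.854e-6 uN/V^2, A = 7002 um^2, V = 56 V, d = 10 um
Step 2: Compute V^2 = 56^2 = 3136
Step 3: Compute d^2 = 10^2 = 100
Step 4: F = 0.5 * 8.854e-6 * 7002 * 3136 / 100
F = 0.972 uN


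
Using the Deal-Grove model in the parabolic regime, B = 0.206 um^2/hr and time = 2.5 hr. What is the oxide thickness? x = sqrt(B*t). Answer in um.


Step 1: Compute B*t = 0.206 * 2.5 = 0.515
Step 2: x = sqrt(0.515)
x = 0.718 um


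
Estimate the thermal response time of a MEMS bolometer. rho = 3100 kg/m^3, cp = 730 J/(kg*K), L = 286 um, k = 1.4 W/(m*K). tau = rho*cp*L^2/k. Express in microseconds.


Step 1: Convert L to m: L = 286e-6 m
Step 2: L^2 = (286e-6)^2 = 8.1796e-08 m^2
Step 3: tau = 3100 * 730 * 8.1796e-08 / 1.4 = 1.3221739143e-01 s
Step 4: Convert to microseconds (multiply by 1e6).
tau = 132217.391 us


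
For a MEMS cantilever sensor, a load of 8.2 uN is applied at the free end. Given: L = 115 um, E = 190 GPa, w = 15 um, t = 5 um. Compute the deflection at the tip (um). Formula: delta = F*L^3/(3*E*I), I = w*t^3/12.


Step 1: Calculate the second moment of area.
I = w * t^3 / 12 = 15 * 5^3 / 12 = 156.25 um^4
Step 2: Convert E to consistent units (1 GPa = 1000 uN/um^2).
E = 190 GPa = 190000 uN/um^2
Step 3: Calculate tip deflection.
delta = F * L^3 / (3 * E * I)
delta = 8.2 * 115^3 / (3 * 190000 * 156.25)
delta = 0.14 um


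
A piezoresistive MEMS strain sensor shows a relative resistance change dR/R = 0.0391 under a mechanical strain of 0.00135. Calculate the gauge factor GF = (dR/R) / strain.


Step 1: Identify values.
dR/R = 0.0391, strain = 0.00135
Step 2: GF = (dR/R) / strain = 0.0391 / 0.00135
GF = 29.0


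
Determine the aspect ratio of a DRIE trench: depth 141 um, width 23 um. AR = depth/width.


Step 1: AR = depth / width
Step 2: AR = 141 / 23
AR = 6.1


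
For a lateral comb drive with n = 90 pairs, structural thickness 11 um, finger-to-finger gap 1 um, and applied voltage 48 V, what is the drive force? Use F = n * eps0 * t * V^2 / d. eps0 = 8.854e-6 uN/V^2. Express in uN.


Step 1: Parameters: n=90, eps0=8.854e-6 uN/V^2, t=11 um, V=48 V, d=1 um
Step 2: V^2 = 2304
Step 3: F = 90 * 8.854e-6 * 11 * 2304 / 1
F = 20.196 uN


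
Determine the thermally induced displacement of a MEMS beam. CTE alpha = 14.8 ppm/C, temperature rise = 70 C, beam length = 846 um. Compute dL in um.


Step 1: Convert CTE: alpha = 14.8 ppm/C = 14.8e-6 /C
Step 2: dL = 14.8e-6 * 70 * 846
dL = 0.8765 um


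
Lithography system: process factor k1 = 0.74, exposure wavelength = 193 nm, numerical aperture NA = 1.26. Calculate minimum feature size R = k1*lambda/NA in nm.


Step 1: Identify values: k1 = 0.74, lambda = 193 nm, NA = 1.26
Step 2: R = k1 * lambda / NA
R = 0.74 * 193 / 1.26
R = 113.3 nm


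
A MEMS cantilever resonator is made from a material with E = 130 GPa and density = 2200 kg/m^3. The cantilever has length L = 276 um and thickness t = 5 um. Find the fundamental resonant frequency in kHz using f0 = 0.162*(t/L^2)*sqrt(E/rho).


Step 1: Convert units to SI.
t_SI = 5e-6 m, L_SI = 276e-6 m
Step 2: Calculate sqrt(E/rho).
sqrt(130e9 / 2200) = 7687.06 m/s
Step 3: Compute f0.
f0 = 0.162 * 5e-6 / (276e-6)^2 * 7687.06 = 81738.6 Hz = 81.74 kHz


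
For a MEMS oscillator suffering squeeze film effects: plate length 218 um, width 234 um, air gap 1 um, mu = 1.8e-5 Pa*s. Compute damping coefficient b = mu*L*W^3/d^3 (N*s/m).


Step 1: Convert to SI.
L = 218e-6 m, W = 234e-6 m, d = 1e-6 m
Step 2: W^3 = (234e-6)^3 = 1.28e-11 m^3
Step 3: d^3 = (1e-6)^3 = 1.00e-18 m^3
Step 4: b = 1.8e-5 * 218e-6 * 1.28e-11 / 1.00e-18
b = 5.03e-02 N*s/m


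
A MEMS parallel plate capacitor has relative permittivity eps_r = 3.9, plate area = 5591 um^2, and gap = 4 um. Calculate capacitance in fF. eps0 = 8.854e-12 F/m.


Step 1: Convert area to m^2: A = 5591e-12 m^2
Step 2: Convert gap to m: d = 4e-6 m
Step 3: C = eps0 * eps_r * A / d
C = 8.854e-12 * 3.9 * 5591e-12 / 4e-6
Step 4: Convert to fF (multiply by 1e15).
C = 48.27 fF


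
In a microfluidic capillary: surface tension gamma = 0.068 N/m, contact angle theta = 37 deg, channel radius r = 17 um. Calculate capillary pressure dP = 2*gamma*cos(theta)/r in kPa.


Step 1: cos(37 deg) = 0.7986
Step 2: Convert r to m: r = 17e-6 m
Step 3: dP = 2 * 0.068 * 0.7986 / 17e-6 = 6388.8 Pa
Step 4: Convert Pa to kPa (divide by 1000).
dP = 6.39 kPa


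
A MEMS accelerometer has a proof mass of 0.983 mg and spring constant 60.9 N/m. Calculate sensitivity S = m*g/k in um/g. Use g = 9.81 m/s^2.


Step 1: Convert mass: m = 0.983 mg = 9.83e-07 kg
Step 2: S = m * g / k = 9.83e-07 * 9.81 / 60.9
Step 3: S = 1.58e-07 m/g
Step 4: Convert to um/g: S = 0.158 um/g


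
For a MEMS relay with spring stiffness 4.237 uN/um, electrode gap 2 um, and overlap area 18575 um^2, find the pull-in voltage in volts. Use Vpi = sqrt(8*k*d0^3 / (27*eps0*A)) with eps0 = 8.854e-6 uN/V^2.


Step 1: Compute numerator: 8 * k * d0^3 = 8 * 4.237 * 2^3 = 271.168
Step 2: Compute denominator: 27 * eps0 * A = 27 * 8.854e-6 * 18575 = 4.440502
Step 3: Vpi = sqrt(271.168 / 4.440502)
Vpi = 7.81 V


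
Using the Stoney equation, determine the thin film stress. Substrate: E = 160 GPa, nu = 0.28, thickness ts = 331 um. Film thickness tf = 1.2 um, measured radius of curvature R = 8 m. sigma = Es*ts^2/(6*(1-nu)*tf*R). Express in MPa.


Step 1: Compute numerator: Es * ts^2 = 160 * 331^2 = 17529760 (GPa*um^2)
Step 2: Compute denominator (R in um): 6*(1-nu)*tf*R = 6*0.72*1.2*8e6 = 41472000.0 (um^2)
Step 3: sigma (GPa) = 17529760 / 41472000.0 = 4.22689e-01 GPa
Step 4: Convert to MPa (x1000): sigma = 422.7 MPa


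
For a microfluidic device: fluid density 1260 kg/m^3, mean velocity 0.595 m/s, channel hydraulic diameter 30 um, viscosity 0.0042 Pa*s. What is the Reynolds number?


Step 1: Convert Dh to meters: Dh = 30e-6 m
Step 2: Re = rho * v * Dh / mu
Re = 1260 * 0.595 * 30e-6 / 0.0042
Re = 5.355


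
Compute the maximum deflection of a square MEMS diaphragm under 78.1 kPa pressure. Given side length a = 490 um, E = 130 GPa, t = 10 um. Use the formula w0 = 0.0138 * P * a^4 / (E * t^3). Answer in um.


Step 1: Convert pressure to compatible units (E is in GPa, so P in GPa).
P = 78.1 kPa = 78.1e-6 GPa
Step 2: Compute numerator: 0.0138 * P * a^4.
a^4 = 490^4 = 57648010000
numerator = 0.0138 * 78.1e-6 * 57648010000 = 6.21319e+04
Step 3: Compute denominator: E * t^3 = 130 * 10^3 = 130000
Step 4: w0 = numerator / denominator = 6.21319e+04 / 130000 = 0.4779 um


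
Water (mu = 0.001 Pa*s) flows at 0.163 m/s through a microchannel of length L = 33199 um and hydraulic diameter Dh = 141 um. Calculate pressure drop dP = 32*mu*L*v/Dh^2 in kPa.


Step 1: Convert to SI: L = 33199e-6 m, Dh = 141e-6 m
Step 2: dP = 32 * 0.001 * 33199e-6 * 0.163 / (141e-6)^2
Step 3: dP = 8710.12 Pa
Step 4: Convert to kPa: dP = 8.71 kPa


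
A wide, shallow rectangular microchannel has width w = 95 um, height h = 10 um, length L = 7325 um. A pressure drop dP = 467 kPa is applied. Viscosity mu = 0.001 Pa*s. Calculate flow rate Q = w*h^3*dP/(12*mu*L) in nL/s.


Step 1: Convert all dimensions to SI (meters).
w = 95e-6 m, h = 10e-6 m, L = 7325e-6 m, dP = 467e3 Pa
Step 2: Q = w * h^3 * dP / (12 * mu * L)
Q = 95e-6 * (10e-6)^3 * 467e3 / (12 * 0.001 * 7325e-6) = 5.0472127e-10 m^3/s
Step 3: Convert Q from m^3/s to nL/s (1 m^3 = 1e12 nL, so multiply by 1e12).
Q = 504.721 nL/s


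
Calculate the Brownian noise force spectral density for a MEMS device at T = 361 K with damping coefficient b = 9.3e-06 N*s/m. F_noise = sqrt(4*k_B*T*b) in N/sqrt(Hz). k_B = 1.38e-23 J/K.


Step 1: Compute 4 * k_B * T * b
= 4 * 1.38e-23 * 361 * 9.3e-06
= 1.8532e-25 N^2/Hz
Step 2: F_noise = sqrt(1.8532e-25)
F_noise = 4.30e-13 N/sqrt(Hz)


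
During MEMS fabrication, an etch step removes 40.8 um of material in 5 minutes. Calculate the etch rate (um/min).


Step 1: Etch rate = depth / time
Step 2: rate = 40.8 / 5
rate = 8.16 um/min


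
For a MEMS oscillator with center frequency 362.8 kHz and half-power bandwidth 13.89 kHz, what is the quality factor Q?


Step 1: Q = f0 / bandwidth
Step 2: Q = 362.8 / 13.89
Q = 26.1


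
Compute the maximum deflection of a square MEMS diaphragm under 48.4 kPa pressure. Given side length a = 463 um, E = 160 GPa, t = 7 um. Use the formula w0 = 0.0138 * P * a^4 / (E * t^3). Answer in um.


Step 1: Convert pressure to compatible units (E is in GPa, so P in GPa).
P = 48.4 kPa = 48.4e-6 GPa
Step 2: Compute numerator: 0.0138 * P * a^4.
a^4 = 463^4 = 45954068161
numerator = 0.0138 * 48.4e-6 * 45954068161 = 3.06936e+04
Step 3: Compute denominator: E * t^3 = 160 * 7^3 = 54880
Step 4: w0 = numerator / denominator = 3.06936e+04 / 54880 = 0.5593 um


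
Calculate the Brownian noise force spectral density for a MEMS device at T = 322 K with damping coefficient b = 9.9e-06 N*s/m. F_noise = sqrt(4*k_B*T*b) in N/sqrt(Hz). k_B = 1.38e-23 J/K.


Step 1: Compute 4 * k_B * T * b
= 4 * 1.38e-23 * 322 * 9.9e-06
= 1.7597e-25 N^2/Hz
Step 2: F_noise = sqrt(1.7597e-25)
F_noise = 4.19e-13 N/sqrt(Hz)


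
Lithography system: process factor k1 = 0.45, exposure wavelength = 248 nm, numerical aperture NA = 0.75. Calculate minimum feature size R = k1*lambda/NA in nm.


Step 1: Identify values: k1 = 0.45, lambda = 248 nm, NA = 0.75
Step 2: R = k1 * lambda / NA
R = 0.45 * 248 / 0.75
R = 148.8 nm


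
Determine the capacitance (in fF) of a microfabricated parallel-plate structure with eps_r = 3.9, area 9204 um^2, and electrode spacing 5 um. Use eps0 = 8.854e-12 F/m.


Step 1: Convert area to m^2: A = 9204e-12 m^2
Step 2: Convert gap to m: d = 5e-6 m
Step 3: C = eps0 * eps_r * A / d
C = 8.854e-12 * 3.9 * 9204e-12 / 5e-6
Step 4: Convert to fF (multiply by 1e15).
C = 63.56 fF


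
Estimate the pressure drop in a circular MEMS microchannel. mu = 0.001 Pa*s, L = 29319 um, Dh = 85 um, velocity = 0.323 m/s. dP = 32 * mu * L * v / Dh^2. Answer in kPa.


Step 1: Convert to SI: L = 29319e-6 m, Dh = 85e-6 m
Step 2: dP = 32 * 0.001 * 29319e-6 * 0.323 / (85e-6)^2
Step 3: dP = 41943.42 Pa
Step 4: Convert to kPa: dP = 41.94 kPa


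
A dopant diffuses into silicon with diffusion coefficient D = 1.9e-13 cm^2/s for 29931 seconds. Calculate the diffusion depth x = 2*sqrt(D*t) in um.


Step 1: Compute D*t = 1.9e-13 * 29931 = 5.68689e-09 cm^2
Step 2: sqrt(D*t) = 7.54115e-05 cm
Step 3: x = 2 * 7.54115e-05 cm = 1.50823e-04 cm
Step 4: Convert to um (1 cm = 1e4 um): x = 1.508 um


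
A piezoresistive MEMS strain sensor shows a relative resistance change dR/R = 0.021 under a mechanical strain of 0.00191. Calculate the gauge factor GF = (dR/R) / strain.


Step 1: Identify values.
dR/R = 0.021, strain = 0.00191
Step 2: GF = (dR/R) / strain = 0.021 / 0.00191
GF = 11.0


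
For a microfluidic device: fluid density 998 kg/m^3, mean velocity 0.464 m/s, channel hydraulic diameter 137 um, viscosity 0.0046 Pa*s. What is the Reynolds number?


Step 1: Convert Dh to meters: Dh = 137e-6 m
Step 2: Re = rho * v * Dh / mu
Re = 998 * 0.464 * 137e-6 / 0.0046
Re = 13.791


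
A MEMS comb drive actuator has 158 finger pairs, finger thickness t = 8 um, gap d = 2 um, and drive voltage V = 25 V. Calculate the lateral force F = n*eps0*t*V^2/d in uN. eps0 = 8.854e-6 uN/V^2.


Step 1: Parameters: n=158, eps0=8.854e-6 uN/V^2, t=8 um, V=25 V, d=2 um
Step 2: V^2 = 625
Step 3: F = 158 * 8.854e-6 * 8 * 625 / 2
F = 3.497 uN


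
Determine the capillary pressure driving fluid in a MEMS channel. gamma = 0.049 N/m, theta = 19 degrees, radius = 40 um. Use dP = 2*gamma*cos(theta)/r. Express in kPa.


Step 1: cos(19 deg) = 0.9455
Step 2: Convert r to m: r = 40e-6 m
Step 3: dP = 2 * 0.049 * 0.9455 / 40e-6 = 2316.5 Pa
Step 4: Convert Pa to kPa (divide by 1000).
dP = 2.32 kPa


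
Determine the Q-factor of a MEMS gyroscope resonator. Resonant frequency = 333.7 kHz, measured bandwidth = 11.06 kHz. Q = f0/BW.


Step 1: Q = f0 / bandwidth
Step 2: Q = 333.7 / 11.06
Q = 30.2


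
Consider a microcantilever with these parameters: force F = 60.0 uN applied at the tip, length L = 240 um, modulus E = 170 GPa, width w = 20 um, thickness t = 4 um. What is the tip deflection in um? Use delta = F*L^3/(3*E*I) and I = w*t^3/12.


Step 1: Calculate the second moment of area.
I = w * t^3 / 12 = 20 * 4^3 / 12 = 106.6667 um^4
Step 2: Convert E to consistent units (1 GPa = 1000 uN/um^2).
E = 170 GPa = 170000 uN/um^2
Step 3: Calculate tip deflection.
delta = F * L^3 / (3 * E * I)
delta = 60.0 * 240^3 / (3 * 170000 * 106.6667)
delta = 15.2471 um


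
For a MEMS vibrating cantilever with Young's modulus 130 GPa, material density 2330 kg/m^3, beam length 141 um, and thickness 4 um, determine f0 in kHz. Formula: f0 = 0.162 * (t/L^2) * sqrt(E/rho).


Step 1: Convert units to SI.
t_SI = 4e-6 m, L_SI = 141e-6 m
Step 2: Calculate sqrt(E/rho).
sqrt(130e9 / 2330) = 7469.54 m/s
Step 3: Compute f0.
f0 = 0.162 * 4e-6 / (141e-6)^2 * 7469.54 = 243461.7 Hz = 243.46 kHz


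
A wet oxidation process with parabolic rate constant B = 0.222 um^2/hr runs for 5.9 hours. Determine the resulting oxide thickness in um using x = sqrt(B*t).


Step 1: Compute B*t = 0.222 * 5.9 = 1.3098
Step 2: x = sqrt(1.3098)
x = 1.144 um


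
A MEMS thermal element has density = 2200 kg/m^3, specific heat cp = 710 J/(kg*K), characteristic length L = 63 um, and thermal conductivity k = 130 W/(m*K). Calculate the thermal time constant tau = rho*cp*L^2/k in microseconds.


Step 1: Convert L to m: L = 63e-6 m
Step 2: L^2 = (63e-6)^2 = 3.969e-09 m^2
Step 3: tau = 2200 * 710 * 3.969e-09 / 130 = 4.768906e-05 s
Step 4: Convert to microseconds (multiply by 1e6).
tau = 47.689 us


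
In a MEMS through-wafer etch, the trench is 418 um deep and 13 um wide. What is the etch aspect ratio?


Step 1: AR = depth / width
Step 2: AR = 418 / 13
AR = 32.2


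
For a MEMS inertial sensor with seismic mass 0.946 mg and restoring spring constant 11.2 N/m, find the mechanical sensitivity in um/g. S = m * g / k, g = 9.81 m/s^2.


Step 1: Convert mass: m = 0.946 mg = 9.46e-07 kg
Step 2: S = m * g / k = 9.46e-07 * 9.81 / 11.2
Step 3: S = 8.29e-07 m/g
Step 4: Convert to um/g: S = 0.829 um/g
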